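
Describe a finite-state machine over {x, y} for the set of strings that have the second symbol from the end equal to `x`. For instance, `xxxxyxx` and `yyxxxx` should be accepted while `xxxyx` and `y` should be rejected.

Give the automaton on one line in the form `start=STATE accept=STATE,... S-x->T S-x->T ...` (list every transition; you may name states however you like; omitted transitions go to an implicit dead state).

start=s0 accept=s3,s4 s0-x->s1 s0-y->s2 s1-x->s3 s1-y->s4 s2-x->s5 s2-y->s6 s3-x->s3 s3-y->s4 s4-x->s5 s4-y->s6 s5-x->s3 s5-y->s4 s6-x->s5 s6-y->s6

A DFA must remember the last 2 symbols (since which symbol is second-to-last isn't known until the input ends). Use one state per possible window of the last ≤2 symbols; accept from those whose window starts with `x`.
With 7 states:
        x   y  
>  s0   s1  s2 
   s1   s3  s4 
   s2   s5  s6 
 * s3   s3  s4 
 * s4   s5  s6 
   s5   s3  s4 
   s6   s5  s6 
(> = start, * = accepting)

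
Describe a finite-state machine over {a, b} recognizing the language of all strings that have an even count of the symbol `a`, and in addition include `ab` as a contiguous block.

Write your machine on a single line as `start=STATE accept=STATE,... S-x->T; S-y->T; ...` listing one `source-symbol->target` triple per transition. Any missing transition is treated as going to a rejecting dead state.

Handle the two conditions separately and then intersect. The first has 2 states tracking the count of `a`s modulo 2; the second has 3 states tracking whether and how much of `ab` has been seen. A product state is a pair (one from each), accepting exactly when both do.
        a   b  
>  s0   s1  s0 
   s1   s2  s3 
   s2   s1  s4 
   s3   s4  s3 
 * s4   s3  s4 
(> = start, * = accepting)

start=s0; accept=s4; s0-a->s1; s0-b->s0; s1-a->s2; s1-b->s3; s2-a->s1; s2-b->s4; s3-a->s4; s3-b->s3; s4-a->s3; s4-b->s4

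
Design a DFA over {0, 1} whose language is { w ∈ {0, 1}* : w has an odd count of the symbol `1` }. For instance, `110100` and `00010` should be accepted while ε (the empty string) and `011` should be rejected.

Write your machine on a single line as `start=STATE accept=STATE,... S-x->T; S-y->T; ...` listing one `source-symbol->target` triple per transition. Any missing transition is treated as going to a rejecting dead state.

Keep the running count of `1`s modulo 2: each `1` advances along the cycle A → B → A while other symbols loop. Accept at B.
With 2 states:
       0  1 
>  A   A  B 
 * B   B  A 
(> = start, * = accepting)

start=A; accept=B; A-0->A; A-1->B; B-0->B; B-1->A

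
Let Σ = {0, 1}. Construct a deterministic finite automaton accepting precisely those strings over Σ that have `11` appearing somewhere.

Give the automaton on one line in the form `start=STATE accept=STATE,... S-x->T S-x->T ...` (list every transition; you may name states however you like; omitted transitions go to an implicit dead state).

start=A accept=C A-0->A A-1->B B-0->A B-1->C C-0->C C-1->C

Track how much of `11` has been matched so far: state A is no progress, C is the absorbing accept state reached once `11` has occurred. Intermediate states record partial matches; on a mismatch, fall back to the longest reusable overlap.
3 states suffice.
       0  1 
>  A   A  B 
   B   A  C 
 * C   C  C 
(> = start, * = accepting)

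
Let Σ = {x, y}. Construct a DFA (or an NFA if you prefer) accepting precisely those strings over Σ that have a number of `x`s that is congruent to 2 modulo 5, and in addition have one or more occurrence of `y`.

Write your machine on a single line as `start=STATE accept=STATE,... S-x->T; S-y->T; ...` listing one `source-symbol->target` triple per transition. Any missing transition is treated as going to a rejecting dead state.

start=S0; accept=S6; S0-x->S1; S0-y->S2; S1-x->S3; S1-y->S4; S2-x->S4; S2-y->S2; S3-x->S5; S3-y->S6; S4-x->S6; S4-y->S4; S5-x->S7; S5-y->S8; S6-x->S8; S6-y->S6; S7-x->S0; S7-y->S9; S8-x->S9; S8-y->S8; S9-x->S2; S9-y->S9

Build one automaton per condition and run them in lockstep. The first has 5 states tracking the count of `x`s modulo 5; the second has 3 states tracking the count of `y`s, saturating at 2. A product state is a pair (one from each), accepting exactly when both do. Equivalent product states are then merged.
10 states suffice.
        x   y  
>  S0   S1  S2 
   S1   S3  S4 
   S2   S4  S2 
   S3   S5  S6 
   S4   S6  S4 
   S5   S7  S8 
 * S6   S8  S6 
   S7   S0  S9 
   S8   S9  S8 
   S9   S2  S9 
(> = start, * = accepting)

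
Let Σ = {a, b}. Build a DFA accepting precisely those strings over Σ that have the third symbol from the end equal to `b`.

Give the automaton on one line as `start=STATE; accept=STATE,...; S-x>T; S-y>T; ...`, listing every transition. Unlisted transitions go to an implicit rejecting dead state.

A DFA must remember the last 3 symbols (since which symbol is third-to-last isn't known until the input ends). Use one state per possible window of the last ≤3 symbols; accept from those whose window starts with `b`.
15 states suffice.
          a    b  
>  s0     s1   s2 
   s1     s3   s4 
   s2     s5   s6 
   s3     s7   s8 
   s4     s9  s10 
   s5    s11  s12 
   s6    s13  s14 
   s7     s7   s8 
   s8     s9  s10 
   s9    s11  s12 
   s10   s13  s14 
 * s11    s7   s8 
 * s12    s9  s10 
 * s13   s11  s12 
 * s14   s13  s14 
(> = start, * = accepting)

start=s0; accept=s11,s12,s13,s14; s0-a>s1; s0-b>s2; s1-a>s3; s1-b>s4; s2-a>s5; s2-b>s6; s3-a>s7; s3-b>s8; s4-a>s9; s4-b>s10; s5-a>s11; s5-b>s12; s6-a>s13; s6-b>s14; s7-a>s7; s7-b>s8; s8-a>s9; s8-b>s10; s9-a>s11; s9-b>s12; s10-a>s13; s10-b>s14; s11-a>s7; s11-b>s8; s12-a>s9; s12-b>s10; s13-a>s11; s13-b>s12; s14-a>s13; s14-b>s14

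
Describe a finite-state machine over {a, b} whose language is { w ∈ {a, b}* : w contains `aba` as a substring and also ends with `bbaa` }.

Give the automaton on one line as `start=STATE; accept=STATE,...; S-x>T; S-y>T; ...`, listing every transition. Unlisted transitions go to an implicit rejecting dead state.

Build one automaton per condition and run them in lockstep. The first has 4 states tracking whether and how much of `aba` has been seen; the second has 5 states tracking how much of the suffix `bbaa` has currently been matched. A product state is a pair (one from each), accepting exactly when both do. After merging equivalent states the machine shrinks.
With 8 states:
        a   b  
>  S0   S1  S0 
   S1   S1  S2 
   S2   S3  S0 
   S3   S3  S4 
   S4   S3  S5 
   S5   S6  S5 
   S6   S7  S4 
 * S7   S3  S4 
(> = start, * = accepting)

start=S0; accept=S7; S0-a>S1; S0-b>S0; S1-a>S1; S1-b>S2; S2-a>S3; S2-b>S0; S3-a>S3; S3-b>S4; S4-a>S3; S4-b>S5; S5-a>S6; S5-b>S5; S6-a>S7; S6-b>S4; S7-a>S3; S7-b>S4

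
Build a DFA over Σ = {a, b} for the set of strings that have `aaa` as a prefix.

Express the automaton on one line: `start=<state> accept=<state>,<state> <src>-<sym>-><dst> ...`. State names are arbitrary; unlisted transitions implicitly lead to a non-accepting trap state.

start=S0 accept=S3 S0-a->S1 S0-b->S4 S1-a->S2 S1-b->S4 S2-a->S3 S2-b->S4 S3-a->S3 S3-b->S3 S4-a->S4 S4-b->S4

Walk along `aaa` while the input agrees: from S0 take `a` to S1, and so on. Any deviation drops to the rejecting sink S4. Once S3 is reached the prefix is confirmed and every continuation is accepted.
With 5 states:
        a   b  
>  S0   S1  S4 
   S1   S2  S4 
   S2   S3  S4 
 * S3   S3  S3 
   S4   S4  S4 
(> = start, * = accepting)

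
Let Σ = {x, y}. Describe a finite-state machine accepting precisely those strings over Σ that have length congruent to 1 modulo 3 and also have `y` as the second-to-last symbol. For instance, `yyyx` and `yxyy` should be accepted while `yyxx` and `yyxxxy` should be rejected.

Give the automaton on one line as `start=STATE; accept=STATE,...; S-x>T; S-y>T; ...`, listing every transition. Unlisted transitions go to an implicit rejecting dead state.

start=A; accept=N,O; A-x>B; A-y>C; B-x>D; B-y>E; C-x>F; C-y>G; D-x>H; D-y>I; E-x>J; E-y>K; F-x>H; F-y>I; G-x>J; G-y>K; H-x>L; H-y>M; I-x>N; I-y>O; J-x>L; J-y>M; K-x>N; K-y>O; L-x>D; L-y>E; M-x>F; M-y>G; N-x>D; N-y>E; O-x>F; O-y>G

Handle the two conditions separately and then intersect. The first has 3 states tracking the input length modulo 3; the second has 7 states tracking the last 2 symbols read. A product state is a pair (one from each), accepting exactly when both do.
A 15-state machine:
       x  y 
>  A   B  C 
   B   D  E 
   C   F  G 
   D   H  I 
   E   J  K 
   F   H  I 
   G   J  K 
   H   L  M 
   I   N  O 
   J   L  M 
   K   N  O 
   L   D  E 
   M   F  G 
 * N   D  E 
 * O   F  G 
(> = start, * = accepting)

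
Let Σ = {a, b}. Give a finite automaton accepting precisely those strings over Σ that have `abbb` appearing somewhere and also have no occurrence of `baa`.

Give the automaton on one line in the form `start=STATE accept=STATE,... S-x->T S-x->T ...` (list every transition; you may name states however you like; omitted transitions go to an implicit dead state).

Build one automaton per condition and run them in lockstep. The first has 5 states tracking whether and how much of `abbb` has been seen; the second has 4 states tracking partial matches of the forbidden pattern `baa`. A product state is a pair (one from each), accepting exactly when both do.
With 12 states:
          a    b  
>  q0     q1   q2 
   q1     q1   q3 
   q2     q4   q2 
   q3     q4   q5 
   q4     q6   q3 
   q5     q4   q7 
   q6     q6   q8 
 * q7     q9   q7 
   q8     q6  q10 
 * q9    q11   q7 
   q10    q6  q11 
   q11   q11  q11 
(> = start, * = accepting)

start=q0 accept=q7,q9 q0-a->q1 q0-b->q2 q1-a->q1 q1-b->q3 q2-a->q4 q2-b->q2 q3-a->q4 q3-b->q5 q4-a->q6 q4-b->q3 q5-a->q4 q5-b->q7 q6-a->q6 q6-b->q8 q7-a->q9 q7-b->q7 q8-a->q6 q8-b->q10 q9-a->q11 q9-b->q7 q10-a->q6 q10-b->q11 q11-a->q11 q11-b->q11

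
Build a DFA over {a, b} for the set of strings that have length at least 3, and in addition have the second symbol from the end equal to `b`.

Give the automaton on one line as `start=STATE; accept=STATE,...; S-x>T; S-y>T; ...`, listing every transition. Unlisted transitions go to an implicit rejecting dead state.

Run two small machines in parallel and take their product. One (5 states) tracks the input length, saturating at 4; the other (7 states) tracks the last 2 symbols read. Each combined state is a pair, one component from each; accept when both components accept. After merging equivalent states the machine shrinks.
A 5-state machine:
        a   b  
>  s0   s1  s1 
   s1   s1  s2 
   s2   s3  s4 
 * s3   s1  s2 
 * s4   s3  s4 
(> = start, * = accepting)

start=s0; accept=s3,s4; s0-a>s1; s0-b>s1; s1-a>s1; s1-b>s2; s2-a>s3; s2-b>s4; s3-a>s1; s3-b>s2; s4-a>s3; s4-b>s4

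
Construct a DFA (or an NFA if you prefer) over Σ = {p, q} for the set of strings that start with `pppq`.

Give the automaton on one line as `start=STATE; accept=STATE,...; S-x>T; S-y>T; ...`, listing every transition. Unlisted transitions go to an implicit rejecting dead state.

Walk along `pppq` while the input agrees: from A take `p` to B, and so on. Any deviation drops to the rejecting sink F. Once E is reached the prefix is confirmed and every continuation is accepted.
With 6 states:
       p  q 
>  A   B  F 
   B   C  F 
   C   D  F 
   D   F  E 
 * E   E  E 
   F   F  F 
(> = start, * = accepting)

start=A; accept=E; A-p>B; A-q>F; B-p>C; B-q>F; C-p>D; C-q>F; D-p>F; D-q>E; E-p>E; E-q>E; F-p>F; F-q>F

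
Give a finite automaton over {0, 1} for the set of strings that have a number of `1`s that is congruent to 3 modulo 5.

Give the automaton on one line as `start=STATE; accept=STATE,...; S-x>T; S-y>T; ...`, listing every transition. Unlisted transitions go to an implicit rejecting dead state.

Keep the running count of `1`s modulo 5: each `1` advances along the cycle A → B → C → D → E → A while other symbols loop. Accept at D.
With 5 states:
       0  1 
>  A   A  B 
   B   B  C 
   C   C  D 
 * D   D  E 
   E   E  A 
(> = start, * = accepting)

start=A; accept=D; A-0>A; A-1>B; B-0>B; B-1>C; C-0>C; C-1>D; D-0>D; D-1>E; E-0>E; E-1>A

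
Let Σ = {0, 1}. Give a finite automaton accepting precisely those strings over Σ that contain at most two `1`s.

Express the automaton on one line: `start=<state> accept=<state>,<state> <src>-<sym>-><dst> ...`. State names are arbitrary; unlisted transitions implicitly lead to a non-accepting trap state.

start=S0 accept=S0,S1,S2 S0-0->S0 S0-1->S1 S1-0->S1 S1-1->S2 S2-0->S2 S2-1->S3 S3-0->S3 S3-1->S3

Count `1`s, saturating at 3: states S0 through S2 mean 0 through 2 `1`s seen; S3 means more than 2. Each `1` increments (capped at S3); other symbols loop. Accept from {S0, S1, S2}.
A 4-state machine:
        0   1  
>* S0   S0  S1 
 * S1   S1  S2 
 * S2   S2  S3 
   S3   S3  S3 
(> = start, * = accepting)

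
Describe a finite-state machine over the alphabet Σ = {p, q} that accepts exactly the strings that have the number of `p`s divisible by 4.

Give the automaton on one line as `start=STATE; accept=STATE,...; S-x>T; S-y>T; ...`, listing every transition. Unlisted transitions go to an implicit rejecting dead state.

The only thing that matters is how many `p`s have appeared, reduced mod 4. Use one state per residue: S0 for 0, …, S3 for 3. Reading `p` moves to the next residue; anything else stays put. S0 is accepting.
        p   q  
>* S0   S1  S0 
   S1   S2  S1 
   S2   S3  S2 
   S3   S0  S3 
(> = start, * = accepting)

start=S0; accept=S0; S0-p>S1; S0-q>S0; S1-p>S2; S1-q>S1; S2-p>S3; S2-q>S2; S3-p>S0; S3-q>S3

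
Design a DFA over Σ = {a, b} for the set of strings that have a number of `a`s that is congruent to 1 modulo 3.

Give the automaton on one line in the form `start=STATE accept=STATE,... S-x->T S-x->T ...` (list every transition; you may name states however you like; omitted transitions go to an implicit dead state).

start=S0 accept=S1 S0-a->S1 S0-b->S0 S1-a->S2 S1-b->S1 S2-a->S0 S2-b->S2

Keep the running count of `a`s modulo 3: each `a` advances along the cycle S0 → S1 → S2 → S0 while other symbols loop. Accept at S1.
With 3 states:
        a   b  
>  S0   S1  S0 
 * S1   S2  S1 
   S2   S0  S2 
(> = start, * = accepting)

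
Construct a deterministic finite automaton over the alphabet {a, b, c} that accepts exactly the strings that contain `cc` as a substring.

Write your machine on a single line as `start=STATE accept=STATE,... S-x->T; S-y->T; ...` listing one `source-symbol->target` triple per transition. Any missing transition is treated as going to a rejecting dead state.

States s0..s1 record the length of the longest prefix of `cc` that matches the current input suffix. Reaching s2 means `cc` has been seen, and we stay there forever. Accept from s2.
        a   b   c  
>  s0   s0  s0  s1 
   s1   s0  s0  s2 
 * s2   s2  s2  s2 
(> = start, * = accepting)

start=s0; accept=s2; s0-a->s0; s0-b->s0; s0-c->s1; s1-a->s0; s1-b->s0; s1-c->s2; s2-a->s2; s2-b->s2; s2-c->s2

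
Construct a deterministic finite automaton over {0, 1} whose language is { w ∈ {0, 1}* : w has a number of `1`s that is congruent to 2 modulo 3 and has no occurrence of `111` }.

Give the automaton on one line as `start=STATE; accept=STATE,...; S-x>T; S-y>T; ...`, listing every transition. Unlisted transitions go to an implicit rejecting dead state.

start=q0; accept=q3,q4,q5; q0-0>q0; q0-1>q1; q1-0>q2; q1-1>q3; q2-0>q2; q2-1>q4; q3-0>q5; q3-1>q6; q4-0>q5; q4-1>q7; q5-0>q5; q5-1>q8; q6-0>q6; q6-1>q9; q7-0>q0; q7-1>q9; q8-0>q0; q8-1>q10; q9-0>q9; q9-1>q11; q10-0>q2; q10-1>q11; q11-0>q11; q11-1>q6

Run two small machines in parallel and take their product. The first has 3 states tracking the count of `1`s modulo 3; the second has 4 states tracking partial matches of the forbidden pattern `111`. A product state is a pair (one from each), accepting exactly when both do.
          0    1  
>  q0     q0   q1 
   q1     q2   q3 
   q2     q2   q4 
 * q3     q5   q6 
 * q4     q5   q7 
 * q5     q5   q8 
   q6     q6   q9 
   q7     q0   q9 
   q8     q0  q10 
   q9     q9  q11 
   q10    q2  q11 
   q11   q11   q6 
(> = start, * = accepting)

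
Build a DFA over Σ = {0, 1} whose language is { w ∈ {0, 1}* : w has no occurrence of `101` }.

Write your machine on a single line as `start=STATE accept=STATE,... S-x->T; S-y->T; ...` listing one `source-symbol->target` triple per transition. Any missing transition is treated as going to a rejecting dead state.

start=q0; accept=q0,q1,q2; q0-0->q0; q0-1->q1; q1-0->q2; q1-1->q1; q2-0->q0; q2-1->q3; q3-0->q3; q3-1->q3

This is the complement of 'contains `101`'. Use the same substring-matching states — q0 through q3 holding how much of `101` has just been matched — but flip the accepting set: everything except the trap q3 accepts.
        0   1  
>* q0   q0  q1 
 * q1   q2  q1 
 * q2   q0  q3 
   q3   q3  q3 
(> = start, * = accepting)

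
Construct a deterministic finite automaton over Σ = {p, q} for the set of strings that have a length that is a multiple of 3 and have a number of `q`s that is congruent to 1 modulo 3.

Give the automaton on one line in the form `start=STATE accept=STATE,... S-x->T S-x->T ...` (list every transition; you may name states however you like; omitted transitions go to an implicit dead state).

start=A accept=G A-p->B A-q->C B-p->D B-q->E C-p->E C-q->F D-p->A D-q->G E-p->G E-q->H F-p->H F-q->A G-p->C G-q->I H-p->I H-q->B I-p->F I-q->D

Build one automaton per condition and run them in lockstep. The first has 3 states tracking the input length modulo 3; the second has 3 states tracking the count of `q`s modulo 3. A product state is a pair (one from each), accepting exactly when both do.
With 9 states:
       p  q 
>  A   B  C 
   B   D  E 
   C   E  F 
   D   A  G 
   E   G  H 
   F   H  A 
 * G   C  I 
   H   I  B 
   I   F  D 
(> = start, * = accepting)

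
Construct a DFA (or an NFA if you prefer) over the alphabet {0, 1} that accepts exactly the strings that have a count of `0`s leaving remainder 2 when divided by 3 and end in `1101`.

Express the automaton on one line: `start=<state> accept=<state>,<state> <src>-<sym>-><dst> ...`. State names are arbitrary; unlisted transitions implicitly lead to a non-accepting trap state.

Build one automaton per condition and run them in lockstep. One (3 states) tracks the count of `0`s modulo 3; the other (5 states) tracks how much of the suffix `1101` has currently been matched. Each combined state is a pair, one component from each; accept when both components accept.
          0    1  
>  s0     s1   s2 
   s1     s3   s4 
   s2     s1   s5 
   s3     s0   s6 
   s4     s3   s7 
   s5     s8   s5 
   s6     s0   s9 
   s7    s10   s7 
   s8     s3  s11 
   s9    s12   s9 
   s10    s0  s13 
   s11    s3   s7 
   s12    s1  s14 
 * s13    s0   s9 
   s14    s1   s5 
(> = start, * = accepting)

start=s0 accept=s13 s0-0->s1 s0-1->s2 s1-0->s3 s1-1->s4 s2-0->s1 s2-1->s5 s3-0->s0 s3-1->s6 s4-0->s3 s4-1->s7 s5-0->s8 s5-1->s5 s6-0->s0 s6-1->s9 s7-0->s10 s7-1->s7 s8-0->s3 s8-1->s11 s9-0->s12 s9-1->s9 s10-0->s0 s10-1->s13 s11-0->s3 s11-1->s7 s12-0->s1 s12-1->s14 s13-0->s0 s13-1->s9 s14-0->s1 s14-1->s5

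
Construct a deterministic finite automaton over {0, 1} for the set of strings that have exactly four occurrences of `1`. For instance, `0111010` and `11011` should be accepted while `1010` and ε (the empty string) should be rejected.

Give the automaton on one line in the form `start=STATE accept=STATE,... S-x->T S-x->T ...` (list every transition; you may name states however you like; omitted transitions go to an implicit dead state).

Count `1`s, saturating at 5: states q0 through q4 mean 0 through 4 `1`s seen; q5 means more than 4. Each `1` increments (capped at q5); other symbols loop. Accept from {q4}.
With 6 states:
        0   1  
>  q0   q0  q1 
   q1   q1  q2 
   q2   q2  q3 
   q3   q3  q4 
 * q4   q4  q5 
   q5   q5  q5 
(> = start, * = accepting)

start=q0 accept=q4 q0-0->q0 q0-1->q1 q1-0->q1 q1-1->q2 q2-0->q2 q2-1->q3 q3-0->q3 q3-1->q4 q4-0->q4 q4-1->q5 q5-0->q5 q5-1->q5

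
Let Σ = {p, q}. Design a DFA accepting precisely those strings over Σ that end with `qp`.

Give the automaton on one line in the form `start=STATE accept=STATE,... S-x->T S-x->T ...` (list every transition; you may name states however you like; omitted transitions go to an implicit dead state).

Remember how much of `qp` the current input suffix matches. State A means no match yet; B means the last symbol is `q`; C means the last 2 symbols are `qp`. Only C accepts. On a mismatch, fall back to the longest proper suffix that is still a prefix of `qp`.
With 3 states:
       p  q 
>  A   A  B 
   B   C  B 
 * C   A  B 
(> = start, * = accepting)

start=A accept=C A-p->A A-q->B B-p->C B-q->B C-p->A C-q->B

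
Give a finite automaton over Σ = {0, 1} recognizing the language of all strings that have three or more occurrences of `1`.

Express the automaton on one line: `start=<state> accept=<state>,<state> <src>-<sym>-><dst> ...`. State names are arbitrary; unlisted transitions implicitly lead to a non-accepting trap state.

Count `1`s, saturating at 4: states S0 through S3 mean 0 through 3 `1`s seen; S4 means more than 3. Each `1` increments (capped at S4); other symbols loop. Accept from {S3, S4}.
        0   1  
>  S0   S0  S1 
   S1   S1  S2 
   S2   S2  S3 
 * S3   S3  S4 
 * S4   S4  S4 
(> = start, * = accepting)

start=S0 accept=S3,S4 S0-0->S0 S0-1->S1 S1-0->S1 S1-1->S2 S2-0->S2 S2-1->S3 S3-0->S3 S3-1->S4 S4-0->S4 S4-1->S4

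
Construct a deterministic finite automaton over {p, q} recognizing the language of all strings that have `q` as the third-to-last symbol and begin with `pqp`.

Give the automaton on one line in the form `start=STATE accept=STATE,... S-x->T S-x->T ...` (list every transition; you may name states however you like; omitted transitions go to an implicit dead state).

Run two small machines in parallel and take their product. One (15 states) tracks the last 3 symbols read; the other (5 states) tracks whether the input so far still matches the prefix `pqp`. Each combined state is a pair, one component from each; accept when both components accept.
          p    q  
>  S0     S1   S2 
   S1     S3   S4 
   S2     S5   S6 
   S3     S7   S8 
   S4     S9  S10 
   S5    S11  S12 
   S6    S13  S14 
   S7     S7   S8 
   S8    S15  S10 
   S9    S16  S17 
   S10   S13  S14 
   S11    S7   S8 
   S12   S15  S10 
   S13   S11  S12 
   S14   S13  S14 
   S15   S11  S12 
 * S16   S18  S19 
 * S17    S9  S20 
   S18   S18  S19 
   S19    S9  S20 
   S20   S21  S22 
 * S21   S16  S17 
 * S22   S21  S22 
(> = start, * = accepting)

start=S0 accept=S16,S17,S21,S22 S0-p->S1 S0-q->S2 S1-p->S3 S1-q->S4 S2-p->S5 S2-q->S6 S3-p->S7 S3-q->S8 S4-p->S9 S4-q->S10 S5-p->S11 S5-q->S12 S6-p->S13 S6-q->S14 S7-p->S7 S7-q->S8 S8-p->S15 S8-q->S10 S9-p->S16 S9-q->S17 S10-p->S13 S10-q->S14 S11-p->S7 S11-q->S8 S12-p->S15 S12-q->S10 S13-p->S11 S13-q->S12 S14-p->S13 S14-q->S14 S15-p->S11 S15-q->S12 S16-p->S18 S16-q->S19 S17-p->S9 S17-q->S20 S18-p->S18 S18-q->S19 S19-p->S9 S19-q->S20 S20-p->S21 S20-q->S22 S21-p->S16 S21-q->S17 S22-p->S21 S22-q->S22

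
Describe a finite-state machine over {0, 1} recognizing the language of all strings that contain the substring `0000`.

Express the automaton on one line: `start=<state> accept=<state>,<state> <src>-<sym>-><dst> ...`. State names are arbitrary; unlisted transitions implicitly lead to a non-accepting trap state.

start=q0 accept=q4 q0-0->q1 q0-1->q0 q1-0->q2 q1-1->q0 q2-0->q3 q2-1->q0 q3-0->q4 q3-1->q0 q4-0->q4 q4-1->q4

States q0..q3 record the length of the longest prefix of `0000` that matches the current input suffix. Reaching q4 means `0000` has been seen, and we stay there forever. Accept from q4.
A 5-state machine:
        0   1  
>  q0   q1  q0 
   q1   q2  q0 
   q2   q3  q0 
   q3   q4  q0 
 * q4   q4  q4 
(> = start, * = accepting)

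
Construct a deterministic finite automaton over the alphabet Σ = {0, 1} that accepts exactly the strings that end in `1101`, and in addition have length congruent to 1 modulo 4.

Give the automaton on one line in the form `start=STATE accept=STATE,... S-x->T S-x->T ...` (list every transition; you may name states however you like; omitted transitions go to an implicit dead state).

start=q0 accept=q7 q0-0->q1 q0-1->q1 q1-0->q2 q1-1->q3 q2-0->q4 q2-1->q4 q3-0->q4 q3-1->q5 q4-0->q0 q4-1->q0 q5-0->q6 q5-1->q0 q6-0->q1 q6-1->q7 q7-0->q2 q7-1->q3

Run two small machines in parallel and take their product. One (5 states) tracks how much of the suffix `1101` has currently been matched; the other (4 states) tracks the input length modulo 4. Each combined state is a pair, one component from each; accept when both components accept. After merging equivalent states the machine shrinks.
8 states suffice.
        0   1  
>  q0   q1  q1 
   q1   q2  q3 
   q2   q4  q4 
   q3   q4  q5 
   q4   q0  q0 
   q5   q6  q0 
   q6   q1  q7 
 * q7   q2  q3 
(> = start, * = accepting)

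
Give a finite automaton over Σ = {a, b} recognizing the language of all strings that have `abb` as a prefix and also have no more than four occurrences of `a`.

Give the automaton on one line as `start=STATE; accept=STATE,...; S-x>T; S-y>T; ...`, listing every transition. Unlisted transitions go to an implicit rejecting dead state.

Run two small machines in parallel and take their product. One (5 states) tracks whether the input so far still matches the prefix `abb`; the other (6 states) tracks the count of `a`s, saturating at 5. Each combined state is a pair, one component from each; accept when both components accept.
A 14-state machine:
          a    b  
>  q0     q1   q2 
   q1     q3   q4 
   q2     q5   q2 
   q3     q6   q3 
   q4     q3   q7 
   q5     q3   q5 
   q6     q8   q6 
 * q7     q9   q7 
   q8    q10   q8 
 * q9    q11   q9 
   q10   q10  q10 
 * q11   q12  q11 
 * q12   q13  q12 
   q13   q13  q13 
(> = start, * = accepting)

start=q0; accept=q7,q9,q11,q12; q0-a>q1; q0-b>q2; q1-a>q3; q1-b>q4; q2-a>q5; q2-b>q2; q3-a>q6; q3-b>q3; q4-a>q3; q4-b>q7; q5-a>q3; q5-b>q5; q6-a>q8; q6-b>q6; q7-a>q9; q7-b>q7; q8-a>q10; q8-b>q8; q9-a>q11; q9-b>q9; q10-a>q10; q10-b>q10; q11-a>q12; q11-b>q11; q12-a>q13; q12-b>q12; q13-a>q13; q13-b>q13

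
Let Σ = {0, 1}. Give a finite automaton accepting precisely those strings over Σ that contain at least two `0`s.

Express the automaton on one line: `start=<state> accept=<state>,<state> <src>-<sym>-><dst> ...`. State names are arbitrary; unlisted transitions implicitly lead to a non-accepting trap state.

Only the number of `0`s matters, and only up to 3. Make a chain A → B → C → D advanced by each `0` (with D absorbing); every other symbol self-loops. The accepting set is {C, D}.
4 states suffice.
       0  1 
>  A   B  A 
   B   C  B 
 * C   D  C 
 * D   D  D 
(> = start, * = accepting)

start=A accept=C,D A-0->B A-1->A B-0->C B-1->B C-0->D C-1->C D-0->D D-1->D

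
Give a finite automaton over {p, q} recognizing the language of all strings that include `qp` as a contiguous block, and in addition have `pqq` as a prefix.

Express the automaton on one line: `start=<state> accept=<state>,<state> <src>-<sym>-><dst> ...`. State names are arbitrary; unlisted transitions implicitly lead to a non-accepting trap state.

start=A accept=H A-p->B A-q->C B-p->D B-q->E C-p->F C-q->C D-p->D D-q->C E-p->F E-q->G F-p->F F-q->F G-p->H G-q->G H-p->H H-q->H

Run two small machines in parallel and take their product. The first has 3 states tracking whether and how much of `qp` has been seen; the second has 5 states tracking whether the input so far still matches the prefix `pqq`. A product state is a pair (one from each), accepting exactly when both do.
With 8 states:
       p  q 
>  A   B  C 
   B   D  E 
   C   F  C 
   D   D  C 
   E   F  G 
   F   F  F 
   G   H  G 
 * H   H  H 
(> = start, * = accepting)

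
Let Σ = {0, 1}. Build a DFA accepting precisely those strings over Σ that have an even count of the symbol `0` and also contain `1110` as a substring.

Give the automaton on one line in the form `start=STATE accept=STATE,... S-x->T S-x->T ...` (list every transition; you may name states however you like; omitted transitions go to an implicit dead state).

Handle the two conditions separately and then intersect. One (2 states) tracks the count of `0`s modulo 2; the other (5 states) tracks whether and how much of `1110` has been seen. Each combined state is a pair, one component from each; accept when both components accept.
10 states suffice.
        0   1  
>  S0   S1  S2 
   S1   S0  S3 
   S2   S1  S4 
   S3   S0  S5 
   S4   S1  S6 
   S5   S0  S7 
   S6   S8  S6 
   S7   S9  S7 
   S8   S9  S8 
 * S9   S8  S9 
(> = start, * = accepting)

start=S0 accept=S9 S0-0->S1 S0-1->S2 S1-0->S0 S1-1->S3 S2-0->S1 S2-1->S4 S3-0->S0 S3-1->S5 S4-0->S1 S4-1->S6 S5-0->S0 S5-1->S7 S6-0->S8 S6-1->S6 S7-0->S9 S7-1->S7 S8-0->S9 S8-1->S8 S9-0->S8 S9-1->S9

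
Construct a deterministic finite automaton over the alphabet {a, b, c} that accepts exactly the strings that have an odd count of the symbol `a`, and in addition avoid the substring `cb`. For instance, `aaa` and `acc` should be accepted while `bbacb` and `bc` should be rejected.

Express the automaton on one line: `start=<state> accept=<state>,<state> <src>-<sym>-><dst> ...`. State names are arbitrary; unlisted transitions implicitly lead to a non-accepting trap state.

start=q0 accept=q1,q3 q0-a->q1 q0-b->q0 q0-c->q2 q1-a->q0 q1-b->q1 q1-c->q3 q2-a->q1 q2-b->q4 q2-c->q2 q3-a->q0 q3-b->q4 q3-c->q3 q4-a->q4 q4-b->q4 q4-c->q4

Handle the two conditions separately and then intersect. The first has 2 states tracking the count of `a`s modulo 2; the second has 3 states tracking partial matches of the forbidden pattern `cb`. A product state is a pair (one from each), accepting exactly when both do. After merging equivalent states the machine shrinks.
        a   b   c  
>  q0   q1  q0  q2 
 * q1   q0  q1  q3 
   q2   q1  q4  q2 
 * q3   q0  q4  q3 
   q4   q4  q4  q4 
(> = start, * = accepting)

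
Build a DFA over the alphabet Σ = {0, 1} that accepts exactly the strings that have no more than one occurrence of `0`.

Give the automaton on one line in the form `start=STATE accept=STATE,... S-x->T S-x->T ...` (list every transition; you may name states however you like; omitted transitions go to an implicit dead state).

start=s0 accept=s0,s1 s0-0->s1 s0-1->s0 s1-0->s2 s1-1->s1 s2-0->s2 s2-1->s2

Only the number of `0`s matters, and only up to 2. Make a chain s0 → s1 → s2 advanced by each `0` (with s2 absorbing); every other symbol self-loops. The accepting set is {s0, s1}.
With 3 states:
        0   1  
>* s0   s1  s0 
 * s1   s2  s1 
   s2   s2  s2 
(> = start, * = accepting)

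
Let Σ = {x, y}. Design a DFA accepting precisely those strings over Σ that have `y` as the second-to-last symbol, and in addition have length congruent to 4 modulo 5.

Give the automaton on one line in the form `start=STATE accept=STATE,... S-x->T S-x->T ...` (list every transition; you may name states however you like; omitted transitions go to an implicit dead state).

start=q0 accept=q6 q0-x->q1 q0-y->q1 q1-x->q2 q1-y->q2 q2-x->q3 q2-y->q4 q3-x->q5 q3-y->q5 q4-x->q6 q4-y->q6 q5-x->q0 q5-y->q0 q6-x->q0 q6-y->q0

Build one automaton per condition and run them in lockstep. The first has 7 states tracking the last 2 symbols read; the second has 5 states tracking the input length modulo 5. A product state is a pair (one from each), accepting exactly when both do. Minimizing collapses redundant product states.
        x   y  
>  q0   q1  q1 
   q1   q2  q2 
   q2   q3  q4 
   q3   q5  q5 
   q4   q6  q6 
   q5   q0  q0 
 * q6   q0  q0 
(> = start, * = accepting)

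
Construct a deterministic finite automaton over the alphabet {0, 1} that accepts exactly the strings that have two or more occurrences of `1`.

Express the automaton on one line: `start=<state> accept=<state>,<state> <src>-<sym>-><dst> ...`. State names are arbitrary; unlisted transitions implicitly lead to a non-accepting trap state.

Only the number of `1`s matters, and only up to 3. Make a chain q0 → q1 → q2 → q3 advanced by each `1` (with q3 absorbing); every other symbol self-loops. The accepting set is {q2, q3}.
With 4 states:
        0   1  
>  q0   q0  q1 
   q1   q1  q2 
 * q2   q2  q3 
 * q3   q3  q3 
(> = start, * = accepting)

start=q0 accept=q2,q3 q0-0->q0 q0-1->q1 q1-0->q1 q1-1->q2 q2-0->q2 q2-1->q3 q3-0->q3 q3-1->q3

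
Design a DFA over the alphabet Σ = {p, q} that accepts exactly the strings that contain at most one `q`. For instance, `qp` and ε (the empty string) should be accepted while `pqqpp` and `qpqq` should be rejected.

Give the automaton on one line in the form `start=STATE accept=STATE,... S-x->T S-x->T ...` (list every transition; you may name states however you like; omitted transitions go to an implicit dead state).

start=s0 accept=s0,s1 s0-p->s0 s0-q->s1 s1-p->s1 s1-q->s2 s2-p->s2 s2-q->s2

Only the number of `q`s matters, and only up to 2. Make a chain s0 → s1 → s2 advanced by each `q` (with s2 absorbing); every other symbol self-loops. The accepting set is {s0, s1}.
3 states suffice.
        p   q  
>* s0   s0  s1 
 * s1   s1  s2 
   s2   s2  s2 
(> = start, * = accepting)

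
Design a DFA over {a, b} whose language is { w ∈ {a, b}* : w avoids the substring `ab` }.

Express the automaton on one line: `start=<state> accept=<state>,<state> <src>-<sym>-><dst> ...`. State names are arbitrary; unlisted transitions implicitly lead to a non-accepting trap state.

This is the complement of 'contains `ab`'. Use the same substring-matching states — q0 through q2 holding how much of `ab` has just been matched — but flip the accepting set: everything except the trap q2 accepts.
3 states suffice.
        a   b  
>* q0   q1  q0 
 * q1   q1  q2 
   q2   q2  q2 
(> = start, * = accepting)

start=q0 accept=q0,q1 q0-a->q1 q0-b->q0 q1-a->q1 q1-b->q2 q2-a->q2 q2-b->q2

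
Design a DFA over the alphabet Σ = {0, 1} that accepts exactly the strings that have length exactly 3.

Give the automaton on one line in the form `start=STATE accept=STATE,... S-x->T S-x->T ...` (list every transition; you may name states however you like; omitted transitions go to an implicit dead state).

Count input length up to 4: every symbol moves from S0 toward S4, which means 'more than 3' and absorbs. Accept from {S3}.
5 states suffice.
        0   1  
>  S0   S1  S1 
   S1   S2  S2 
   S2   S3  S3 
 * S3   S4  S4 
   S4   S4  S4 
(> = start, * = accepting)

start=S0 accept=S3 S0-0->S1 S0-1->S1 S1-0->S2 S1-1->S2 S2-0->S3 S2-1->S3 S3-0->S4 S3-1->S4 S4-0->S4 S4-1->S4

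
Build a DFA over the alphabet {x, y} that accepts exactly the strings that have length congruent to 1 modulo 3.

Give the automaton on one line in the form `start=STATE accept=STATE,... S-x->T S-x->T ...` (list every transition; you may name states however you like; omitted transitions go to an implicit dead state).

Count input length modulo 3: every symbol advances one step around the cycle q0 → q1 → q2 → q0. Accept at q1.
3 states suffice.
        x   y  
>  q0   q1  q1 
 * q1   q2  q2 
   q2   q0  q0 
(> = start, * = accepting)

start=q0 accept=q1 q0-x->q1 q0-y->q1 q1-x->q2 q1-y->q2 q2-x->q0 q2-y->q0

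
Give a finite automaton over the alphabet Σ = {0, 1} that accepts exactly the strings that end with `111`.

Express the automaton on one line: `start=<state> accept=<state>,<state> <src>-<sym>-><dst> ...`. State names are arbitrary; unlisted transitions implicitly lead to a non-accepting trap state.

Remember how much of `111` the current input suffix matches. State q0 means no match yet; q1 means the last symbol is `1`; q2 means the last 2 symbols are `11`; q3 means the last 3 symbols are `111`. Only q3 accepts. On a mismatch, fall back to the longest proper suffix that is still a prefix of `111`.
        0   1  
>  q0   q0  q1 
   q1   q0  q2 
   q2   q0  q3 
 * q3   q0  q3 
(> = start, * = accepting)

start=q0 accept=q3 q0-0->q0 q0-1->q1 q1-0->q0 q1-1->q2 q2-0->q0 q2-1->q3 q3-0->q0 q3-1->q3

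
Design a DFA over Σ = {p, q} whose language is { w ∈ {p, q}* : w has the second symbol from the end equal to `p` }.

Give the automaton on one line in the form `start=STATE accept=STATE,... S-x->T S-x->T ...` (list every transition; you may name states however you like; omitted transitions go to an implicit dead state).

start=S0 accept=S3,S4 S0-p->S1 S0-q->S2 S1-p->S3 S1-q->S4 S2-p->S5 S2-q->S6 S3-p->S3 S3-q->S4 S4-p->S5 S4-q->S6 S5-p->S3 S5-q->S4 S6-p->S5 S6-q->S6

A DFA must remember the last 2 symbols (since which symbol is second-to-last isn't known until the input ends). Use one state per possible window of the last ≤2 symbols; accept from those whose window starts with `p`.
        p   q  
>  S0   S1  S2 
   S1   S3  S4 
   S2   S5  S6 
 * S3   S3  S4 
 * S4   S5  S6 
   S5   S3  S4 
   S6   S5  S6 
(> = start, * = accepting)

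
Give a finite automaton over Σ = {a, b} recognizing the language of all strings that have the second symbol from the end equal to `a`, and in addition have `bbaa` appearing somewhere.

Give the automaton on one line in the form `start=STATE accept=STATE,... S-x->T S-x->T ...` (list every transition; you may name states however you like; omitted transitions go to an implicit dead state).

Build one automaton per condition and run them in lockstep. The first has 7 states tracking the last 2 symbols read; the second has 5 states tracking whether and how much of `bbaa` has been seen. A product state is a pair (one from each), accepting exactly when both do.
12 states suffice.
          a    b  
>  q0     q1   q2 
   q1     q3   q4 
   q2     q5   q6 
   q3     q3   q4 
   q4     q5   q6 
   q5     q3   q4 
   q6     q7   q6 
   q7     q8   q4 
 * q8     q8   q9 
 * q9    q10  q11 
   q10    q8   q9 
   q11   q10  q11 
(> = start, * = accepting)

start=q0 accept=q8,q9 q0-a->q1 q0-b->q2 q1-a->q3 q1-b->q4 q2-a->q5 q2-b->q6 q3-a->q3 q3-b->q4 q4-a->q5 q4-b->q6 q5-a->q3 q5-b->q4 q6-a->q7 q6-b->q6 q7-a->q8 q7-b->q4 q8-a->q8 q8-b->q9 q9-a->q10 q9-b->q11 q10-a->q8 q10-b->q9 q11-a->q10 q11-b->q11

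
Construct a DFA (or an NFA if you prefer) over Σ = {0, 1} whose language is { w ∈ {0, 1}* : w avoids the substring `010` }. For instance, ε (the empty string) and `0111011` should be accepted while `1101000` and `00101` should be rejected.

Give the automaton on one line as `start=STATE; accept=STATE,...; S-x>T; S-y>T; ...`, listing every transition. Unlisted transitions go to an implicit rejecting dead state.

start=q0; accept=q0,q1,q2; q0-0>q1; q0-1>q0; q1-0>q1; q1-1>q2; q2-0>q3; q2-1>q0; q3-0>q3; q3-1>q3

This is the complement of 'contains `010`'. Use the same substring-matching states — q0 through q3 holding how much of `010` has just been matched — but flip the accepting set: everything except the trap q3 accepts.
4 states suffice.
        0   1  
>* q0   q1  q0 
 * q1   q1  q2 
 * q2   q3  q0 
   q3   q3  q3 
(> = start, * = accepting)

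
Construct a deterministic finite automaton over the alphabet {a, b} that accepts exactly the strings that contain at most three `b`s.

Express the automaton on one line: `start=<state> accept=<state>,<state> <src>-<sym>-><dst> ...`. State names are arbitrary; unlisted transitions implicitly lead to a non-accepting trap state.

Count `b`s, saturating at 4: states q0 through q3 mean 0 through 3 `b`s seen; q4 means more than 3. Each `b` increments (capped at q4); other symbols loop. Accept from {q0, q1, q2, q3}.
5 states suffice.
        a   b  
>* q0   q0  q1 
 * q1   q1  q2 
 * q2   q2  q3 
 * q3   q3  q4 
   q4   q4  q4 
(> = start, * = accepting)

start=q0 accept=q0,q1,q2,q3 q0-a->q0 q0-b->q1 q1-a->q1 q1-b->q2 q2-a->q2 q2-b->q3 q3-a->q3 q3-b->q4 q4-a->q4 q4-b->q4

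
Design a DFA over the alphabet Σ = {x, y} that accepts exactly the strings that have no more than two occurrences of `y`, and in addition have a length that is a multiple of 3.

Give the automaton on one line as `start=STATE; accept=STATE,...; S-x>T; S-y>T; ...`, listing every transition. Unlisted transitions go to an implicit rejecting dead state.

Run two small machines in parallel and take their product. The first has 4 states tracking the count of `y`s, saturating at 3; the second has 3 states tracking the input length modulo 3. A product state is a pair (one from each), accepting exactly when both do. Minimizing collapses redundant product states.
        x   y  
>* S0   S1  S2 
   S1   S3  S4 
   S2   S4  S5 
   S3   S0  S6 
   S4   S6  S7 
   S5   S7  S8 
 * S6   S2  S9 
 * S7   S9  S8 
   S8   S8  S8 
   S9   S5  S8 
(> = start, * = accepting)

start=S0; accept=S0,S6,S7; S0-x>S1; S0-y>S2; S1-x>S3; S1-y>S4; S2-x>S4; S2-y>S5; S3-x>S0; S3-y>S6; S4-x>S6; S4-y>S7; S5-x>S7; S5-y>S8; S6-x>S2; S6-y>S9; S7-x>S9; S7-y>S8; S8-x>S8; S8-y>S8; S9-x>S5; S9-y>S8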